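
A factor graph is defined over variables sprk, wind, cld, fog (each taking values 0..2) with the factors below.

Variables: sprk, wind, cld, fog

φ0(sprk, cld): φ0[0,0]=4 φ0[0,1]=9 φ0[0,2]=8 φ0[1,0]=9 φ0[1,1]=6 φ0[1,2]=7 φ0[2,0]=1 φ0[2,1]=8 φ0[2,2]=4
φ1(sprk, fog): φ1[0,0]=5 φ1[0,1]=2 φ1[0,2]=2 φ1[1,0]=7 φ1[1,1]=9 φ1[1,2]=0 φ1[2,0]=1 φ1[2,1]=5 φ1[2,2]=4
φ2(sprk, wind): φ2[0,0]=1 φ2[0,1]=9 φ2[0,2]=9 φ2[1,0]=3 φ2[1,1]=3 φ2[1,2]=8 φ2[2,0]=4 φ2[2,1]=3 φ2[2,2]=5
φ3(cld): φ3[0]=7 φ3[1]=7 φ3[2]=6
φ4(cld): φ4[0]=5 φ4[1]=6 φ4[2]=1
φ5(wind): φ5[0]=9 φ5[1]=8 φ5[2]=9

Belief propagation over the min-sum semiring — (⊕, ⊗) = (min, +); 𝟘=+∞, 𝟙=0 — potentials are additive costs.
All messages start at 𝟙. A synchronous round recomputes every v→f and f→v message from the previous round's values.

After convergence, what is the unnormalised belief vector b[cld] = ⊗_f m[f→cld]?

init: all messages = 𝟙 over 3 values
r1 m[φ0→sprk] = [4, 6, 1]
r1 m[φ0→cld] = [1, 6, 4]
r1 m[φ1→sprk] = [2, 0, 1]
r1 m[φ1→fog] = [1, 2, 0]
r1 m[φ2→sprk] = [1, 3, 3]
r1 m[φ2→wind] = [1, 3, 5]
r1 m[φ3→cld] = [7, 7, 6]
r1 m[φ4→cld] = [5, 6, 1]
r1 m[φ5→wind] = [9, 8, 9]
r1 m[sprk→φ0] = [0, 0, 0]
r1 m[sprk→φ1] = [0, 0, 0]
r1 m[sprk→φ2] = [0, 0, 0]
r1 m[wind→φ2] = [0, 0, 0]
r1 m[wind→φ5] = [0, 0, 0]
r1 m[cld→φ0] = [0, 0, 0]
r1 m[cld→φ3] = [0, 0, 0]
r1 m[cld→φ4] = [0, 0, 0]
r1 m[fog→φ1] = [0, 0, 0]
r2 m[φ0→sprk] = [4, 6, 1]
r2 m[φ0→cld] = [1, 6, 4]
r2 m[φ1→sprk] = [2, 0, 1]
r2 m[φ1→fog] = [1, 2, 0]
r2 m[φ2→sprk] = [1, 3, 3]
r2 m[φ2→wind] = [1, 3, 5]
r2 m[φ3→cld] = [7, 7, 6]
r2 m[φ4→cld] = [5, 6, 1]
r2 m[φ5→wind] = [9, 8, 9]
r2 m[sprk→φ0] = [3, 3, 4]
r2 m[sprk→φ1] = [5, 9, 4]
r2 m[sprk→φ2] = [6, 6, 2]
r2 m[wind→φ2] = [9, 8, 9]
r2 m[wind→φ5] = [1, 3, 5]
r2 m[cld→φ0] = [12, 13, 7]
r2 m[cld→φ3] = [6, 12, 5]
r2 m[cld→φ4] = [8, 13, 10]
r2 m[fog→φ1] = [0, 0, 0]
r3 m[φ0→sprk] = [15, 14, 11]
r3 m[φ0→cld] = [5, 9, 8]
r3 m[φ1→sprk] = [2, 0, 1]
r3 m[φ1→fog] = [5, 7, 7]
r3 m[φ2→sprk] = [10, 11, 11]
r3 m[φ2→wind] = [6, 5, 7]
r3 m[φ3→cld] = [7, 7, 6]
r3 m[φ4→cld] = [5, 6, 1]
r3 m[φ5→wind] = [9, 8, 9]
r3 m[sprk→φ0] = [3, 3, 4]
r3 m[sprk→φ1] = [5, 9, 4]
r3 m[sprk→φ2] = [6, 6, 2]
r3 m[wind→φ2] = [9, 8, 9]
r3 m[wind→φ5] = [1, 3, 5]
r3 m[cld→φ0] = [12, 13, 7]
r3 m[cld→φ3] = [6, 12, 5]
r3 m[cld→φ4] = [8, 13, 10]
r3 m[fog→φ1] = [0, 0, 0]
r4 m[φ0→sprk] = [15, 14, 11]
r4 m[φ0→cld] = [5, 9, 8]
r4 m[φ1→sprk] = [2, 0, 1]
r4 m[φ1→fog] = [5, 7, 7]
r4 m[φ2→sprk] = [10, 11, 11]
r4 m[φ2→wind] = [6, 5, 7]
r4 m[φ3→cld] = [7, 7, 6]
r4 m[φ4→cld] = [5, 6, 1]
r4 m[φ5→wind] = [9, 8, 9]
r4 m[sprk→φ0] = [12, 11, 12]
r4 m[sprk→φ1] = [25, 25, 22]
r4 m[sprk→φ2] = [17, 14, 12]
r4 m[wind→φ2] = [9, 8, 9]
r4 m[wind→φ5] = [6, 5, 7]
r4 m[cld→φ0] = [12, 13, 7]
r4 m[cld→φ3] = [10, 15, 9]
r4 m[cld→φ4] = [12, 16, 14]
r4 m[fog→φ1] = [0, 0, 0]
r5 m[φ0→sprk] = [15, 14, 11]
r5 m[φ0→cld] = [13, 17, 16]
r5 m[φ1→sprk] = [2, 0, 1]
r5 m[φ1→fog] = [23, 27, 25]
r5 m[φ2→sprk] = [10, 11, 11]
r5 m[φ2→wind] = [16, 15, 17]
r5 m[φ3→cld] = [7, 7, 6]
r5 m[φ4→cld] = [5, 6, 1]
r5 m[φ5→wind] = [9, 8, 9]
r5 m[sprk→φ0] = [12, 11, 12]
r5 m[sprk→φ1] = [25, 25, 22]
r5 m[sprk→φ2] = [17, 14, 12]
r5 m[wind→φ2] = [9, 8, 9]
r5 m[wind→φ5] = [6, 5, 7]
r5 m[cld→φ0] = [12, 13, 7]
r5 m[cld→φ3] = [10, 15, 9]
r5 m[cld→φ4] = [12, 16, 14]
r5 m[fog→φ1] = [0, 0, 0]
r6 m[φ0→sprk] = [15, 14, 11]
r6 m[φ0→cld] = [13, 17, 16]
r6 m[φ1→sprk] = [2, 0, 1]
r6 m[φ1→fog] = [23, 27, 25]
r6 m[φ2→sprk] = [10, 11, 11]
r6 m[φ2→wind] = [16, 15, 17]
r6 m[φ3→cld] = [7, 7, 6]
r6 m[φ4→cld] = [5, 6, 1]
r6 m[φ5→wind] = [9, 8, 9]
r6 m[sprk→φ0] = [12, 11, 12]
r6 m[sprk→φ1] = [25, 25, 22]
r6 m[sprk→φ2] = [17, 14, 12]
r6 m[wind→φ2] = [9, 8, 9]
r6 m[wind→φ5] = [16, 15, 17]
r6 m[cld→φ0] = [12, 13, 7]
r6 m[cld→φ3] = [18, 23, 17]
r6 m[cld→φ4] = [20, 24, 22]
r6 m[fog→φ1] = [0, 0, 0]
r7 m[φ0→sprk] = [15, 14, 11]
r7 m[φ0→cld] = [13, 17, 16]
r7 m[φ1→sprk] = [2, 0, 1]
r7 m[φ1→fog] = [23, 27, 25]
r7 m[φ2→sprk] = [10, 11, 11]
r7 m[φ2→wind] = [16, 15, 17]
r7 m[φ3→cld] = [7, 7, 6]
r7 m[φ4→cld] = [5, 6, 1]
r7 m[φ5→wind] = [9, 8, 9]
r7 m[sprk→φ0] = [12, 11, 12]
r7 m[sprk→φ1] = [25, 25, 22]
r7 m[sprk→φ2] = [17, 14, 12]
r7 m[wind→φ2] = [9, 8, 9]
r7 m[wind→φ5] = [16, 15, 17]
r7 m[cld→φ0] = [12, 13, 7]
r7 m[cld→φ3] = [18, 23, 17]
r7 m[cld→φ4] = [20, 24, 22]
r7 m[fog→φ1] = [0, 0, 0]
fixed point reached at round 7
b[cld] = ⊗ incoming = [25, 30, 23]

b[cld] = [25, 30, 23]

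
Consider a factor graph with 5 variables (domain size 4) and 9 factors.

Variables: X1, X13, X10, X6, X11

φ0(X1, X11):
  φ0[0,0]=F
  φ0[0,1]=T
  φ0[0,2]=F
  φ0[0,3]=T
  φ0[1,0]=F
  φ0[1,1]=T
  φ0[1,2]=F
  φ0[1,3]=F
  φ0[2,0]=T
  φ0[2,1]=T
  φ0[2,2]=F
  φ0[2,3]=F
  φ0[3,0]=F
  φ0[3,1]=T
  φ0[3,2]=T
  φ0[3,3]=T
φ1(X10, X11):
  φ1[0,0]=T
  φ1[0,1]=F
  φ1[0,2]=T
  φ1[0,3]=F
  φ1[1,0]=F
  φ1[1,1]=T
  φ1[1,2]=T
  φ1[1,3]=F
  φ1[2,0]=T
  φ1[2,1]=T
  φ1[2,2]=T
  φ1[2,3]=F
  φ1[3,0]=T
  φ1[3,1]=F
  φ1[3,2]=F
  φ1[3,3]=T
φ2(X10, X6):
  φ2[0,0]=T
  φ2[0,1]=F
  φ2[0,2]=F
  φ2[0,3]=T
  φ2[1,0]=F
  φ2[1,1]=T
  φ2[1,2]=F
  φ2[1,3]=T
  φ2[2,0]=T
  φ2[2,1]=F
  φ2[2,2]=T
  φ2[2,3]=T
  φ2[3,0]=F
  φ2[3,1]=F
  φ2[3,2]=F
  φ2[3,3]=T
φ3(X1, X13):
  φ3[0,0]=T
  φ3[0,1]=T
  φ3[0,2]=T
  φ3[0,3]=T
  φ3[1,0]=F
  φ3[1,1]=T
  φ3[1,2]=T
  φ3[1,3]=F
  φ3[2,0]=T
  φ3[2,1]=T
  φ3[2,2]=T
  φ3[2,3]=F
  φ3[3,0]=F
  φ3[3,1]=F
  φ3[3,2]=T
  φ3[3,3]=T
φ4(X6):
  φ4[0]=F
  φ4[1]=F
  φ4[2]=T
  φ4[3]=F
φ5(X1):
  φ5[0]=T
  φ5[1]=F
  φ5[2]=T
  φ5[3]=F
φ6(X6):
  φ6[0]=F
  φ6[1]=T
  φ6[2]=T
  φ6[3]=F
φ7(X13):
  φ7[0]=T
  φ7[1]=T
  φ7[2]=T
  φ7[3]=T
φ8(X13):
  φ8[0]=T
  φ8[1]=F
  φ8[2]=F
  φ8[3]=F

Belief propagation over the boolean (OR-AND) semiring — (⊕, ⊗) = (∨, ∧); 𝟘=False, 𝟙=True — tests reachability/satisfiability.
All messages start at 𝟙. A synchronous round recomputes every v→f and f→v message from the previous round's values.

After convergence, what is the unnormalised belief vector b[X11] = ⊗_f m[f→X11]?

init: all messages = 𝟙 over 4 values
r1 m[φ0→X1] = [T, T, T, T]
r1 m[φ0→X11] = [T, T, T, T]
r1 m[φ1→X10] = [T, T, T, T]
r1 m[φ1→X11] = [T, T, T, T]
r1 m[φ2→X10] = [T, T, T, T]
r1 m[φ2→X6] = [T, T, T, T]
r1 m[φ3→X1] = [T, T, T, T]
r1 m[φ3→X13] = [T, T, T, T]
r1 m[φ4→X6] = [F, F, T, F]
r1 m[φ5→X1] = [T, F, T, F]
r1 m[φ6→X6] = [F, T, T, F]
r1 m[φ7→X13] = [T, T, T, T]
r1 m[φ8→X13] = [T, F, F, F]
r1 m[X1→φ0] = [T, T, T, T]
r1 m[X1→φ3] = [T, T, T, T]
r1 m[X1→φ5] = [T, T, T, T]
r1 m[X13→φ3] = [T, T, T, T]
r1 m[X13→φ7] = [T, T, T, T]
r1 m[X13→φ8] = [T, T, T, T]
r1 m[X10→φ1] = [T, T, T, T]
r1 m[X10→φ2] = [T, T, T, T]
r1 m[X6→φ2] = [T, T, T, T]
r1 m[X6→φ4] = [T, T, T, T]
r1 m[X6→φ6] = [T, T, T, T]
r1 m[X11→φ0] = [T, T, T, T]
r1 m[X11→φ1] = [T, T, T, T]
r2 m[φ0→X1] = [T, T, T, T]
r2 m[φ0→X11] = [T, T, T, T]
r2 m[φ1→X10] = [T, T, T, T]
r2 m[φ1→X11] = [T, T, T, T]
r2 m[φ2→X10] = [T, T, T, T]
r2 m[φ2→X6] = [T, T, T, T]
r2 m[φ3→X1] = [T, T, T, T]
r2 m[φ3→X13] = [T, T, T, T]
r2 m[φ4→X6] = [F, F, T, F]
r2 m[φ5→X1] = [T, F, T, F]
r2 m[φ6→X6] = [F, T, T, F]
r2 m[φ7→X13] = [T, T, T, T]
r2 m[φ8→X13] = [T, F, F, F]
r2 m[X1→φ0] = [T, F, T, F]
r2 m[X1→φ3] = [T, F, T, F]
r2 m[X1→φ5] = [T, T, T, T]
r2 m[X13→φ3] = [T, F, F, F]
r2 m[X13→φ7] = [T, F, F, F]
r2 m[X13→φ8] = [T, T, T, T]
r2 m[X10→φ1] = [T, T, T, T]
r2 m[X10→φ2] = [T, T, T, T]
r2 m[X6→φ2] = [F, F, T, F]
r2 m[X6→φ4] = [F, T, T, F]
r2 m[X6→φ6] = [F, F, T, F]
r2 m[X11→φ0] = [T, T, T, T]
r2 m[X11→φ1] = [T, T, T, T]
r3 m[φ0→X1] = [T, T, T, T]
r3 m[φ0→X11] = [T, T, F, T]
r3 m[φ1→X10] = [T, T, T, T]
r3 m[φ1→X11] = [T, T, T, T]
r3 m[φ2→X10] = [F, F, T, F]
r3 m[φ2→X6] = [T, T, T, T]
r3 m[φ3→X1] = [T, F, T, F]
r3 m[φ3→X13] = [T, T, T, T]
r3 m[φ4→X6] = [F, F, T, F]
r3 m[φ5→X1] = [T, F, T, F]
r3 m[φ6→X6] = [F, T, T, F]
r3 m[φ7→X13] = [T, T, T, T]
r3 m[φ8→X13] = [T, F, F, F]
r3 m[X1→φ0] = [T, F, T, F]
r3 m[X1→φ3] = [T, F, T, F]
r3 m[X1→φ5] = [T, T, T, T]
r3 m[X13→φ3] = [T, F, F, F]
r3 m[X13→φ7] = [T, F, F, F]
r3 m[X13→φ8] = [T, T, T, T]
r3 m[X10→φ1] = [T, T, T, T]
r3 m[X10→φ2] = [T, T, T, T]
r3 m[X6→φ2] = [F, F, T, F]
r3 m[X6→φ4] = [F, T, T, F]
r3 m[X6→φ6] = [F, F, T, F]
r3 m[X11→φ0] = [T, T, T, T]
r3 m[X11→φ1] = [T, T, T, T]
r4 m[φ0→X1] = [T, T, T, T]
r4 m[φ0→X11] = [T, T, F, T]
r4 m[φ1→X10] = [T, T, T, T]
r4 m[φ1→X11] = [T, T, T, T]
r4 m[φ2→X10] = [F, F, T, F]
r4 m[φ2→X6] = [T, T, T, T]
r4 m[φ3→X1] = [T, F, T, F]
r4 m[φ3→X13] = [T, T, T, T]
r4 m[φ4→X6] = [F, F, T, F]
r4 m[φ5→X1] = [T, F, T, F]
r4 m[φ6→X6] = [F, T, T, F]
r4 m[φ7→X13] = [T, T, T, T]
r4 m[φ8→X13] = [T, F, F, F]
r4 m[X1→φ0] = [T, F, T, F]
r4 m[X1→φ3] = [T, F, T, F]
r4 m[X1→φ5] = [T, F, T, F]
r4 m[X13→φ3] = [T, F, F, F]
r4 m[X13→φ7] = [T, F, F, F]
r4 m[X13→φ8] = [T, T, T, T]
r4 m[X10→φ1] = [F, F, T, F]
r4 m[X10→φ2] = [T, T, T, T]
r4 m[X6→φ2] = [F, F, T, F]
r4 m[X6→φ4] = [F, T, T, F]
r4 m[X6→φ6] = [F, F, T, F]
r4 m[X11→φ0] = [T, T, T, T]
r4 m[X11→φ1] = [T, T, F, T]
r5 m[φ0→X1] = [T, T, T, T]
r5 m[φ0→X11] = [T, T, F, T]
r5 m[φ1→X10] = [T, T, T, T]
r5 m[φ1→X11] = [T, T, T, F]
r5 m[φ2→X10] = [F, F, T, F]
r5 m[φ2→X6] = [T, T, T, T]
r5 m[φ3→X1] = [T, F, T, F]
r5 m[φ3→X13] = [T, T, T, T]
r5 m[φ4→X6] = [F, F, T, F]
r5 m[φ5→X1] = [T, F, T, F]
r5 m[φ6→X6] = [F, T, T, F]
r5 m[φ7→X13] = [T, T, T, T]
r5 m[φ8→X13] = [T, F, F, F]
r5 m[X1→φ0] = [T, F, T, F]
r5 m[X1→φ3] = [T, F, T, F]
r5 m[X1→φ5] = [T, F, T, F]
r5 m[X13→φ3] = [T, F, F, F]
r5 m[X13→φ7] = [T, F, F, F]
r5 m[X13→φ8] = [T, T, T, T]
r5 m[X10→φ1] = [F, F, T, F]
r5 m[X10→φ2] = [T, T, T, T]
r5 m[X6→φ2] = [F, F, T, F]
r5 m[X6→φ4] = [F, T, T, F]
r5 m[X6→φ6] = [F, F, T, F]
r5 m[X11→φ0] = [T, T, T, T]
r5 m[X11→φ1] = [T, T, F, T]
r6 m[φ0→X1] = [T, T, T, T]
r6 m[φ0→X11] = [T, T, F, T]
r6 m[φ1→X10] = [T, T, T, T]
r6 m[φ1→X11] = [T, T, T, F]
r6 m[φ2→X10] = [F, F, T, F]
r6 m[φ2→X6] = [T, T, T, T]
r6 m[φ3→X1] = [T, F, T, F]
r6 m[φ3→X13] = [T, T, T, T]
r6 m[φ4→X6] = [F, F, T, F]
r6 m[φ5→X1] = [T, F, T, F]
r6 m[φ6→X6] = [F, T, T, F]
r6 m[φ7→X13] = [T, T, T, T]
r6 m[φ8→X13] = [T, F, F, F]
r6 m[X1→φ0] = [T, F, T, F]
r6 m[X1→φ3] = [T, F, T, F]
r6 m[X1→φ5] = [T, F, T, F]
r6 m[X13→φ3] = [T, F, F, F]
r6 m[X13→φ7] = [T, F, F, F]
r6 m[X13→φ8] = [T, T, T, T]
r6 m[X10→φ1] = [F, F, T, F]
r6 m[X10→φ2] = [T, T, T, T]
r6 m[X6→φ2] = [F, F, T, F]
r6 m[X6→φ4] = [F, T, T, F]
r6 m[X6→φ6] = [F, F, T, F]
r6 m[X11→φ0] = [T, T, T, F]
r6 m[X11→φ1] = [T, T, F, T]
r7 m[φ0→X1] = [T, T, T, T]
r7 m[φ0→X11] = [T, T, F, T]
r7 m[φ1→X10] = [T, T, T, T]
r7 m[φ1→X11] = [T, T, T, F]
r7 m[φ2→X10] = [F, F, T, F]
r7 m[φ2→X6] = [T, T, T, T]
r7 m[φ3→X1] = [T, F, T, F]
r7 m[φ3→X13] = [T, T, T, T]
r7 m[φ4→X6] = [F, F, T, F]
r7 m[φ5→X1] = [T, F, T, F]
r7 m[φ6→X6] = [F, T, T, F]
r7 m[φ7→X13] = [T, T, T, T]
r7 m[φ8→X13] = [T, F, F, F]
r7 m[X1→φ0] = [T, F, T, F]
r7 m[X1→φ3] = [T, F, T, F]
r7 m[X1→φ5] = [T, F, T, F]
r7 m[X13→φ3] = [T, F, F, F]
r7 m[X13→φ7] = [T, F, F, F]
r7 m[X13→φ8] = [T, T, T, T]
r7 m[X10→φ1] = [F, F, T, F]
r7 m[X10→φ2] = [T, T, T, T]
r7 m[X6→φ2] = [F, F, T, F]
r7 m[X6→φ4] = [F, T, T, F]
r7 m[X6→φ6] = [F, F, T, F]
r7 m[X11→φ0] = [T, T, T, F]
r7 m[X11→φ1] = [T, T, F, T]
fixed point reached at round 7
b[X11] = ⊗ incoming = [T, T, F, F]

b[X11] = [T, T, F, F]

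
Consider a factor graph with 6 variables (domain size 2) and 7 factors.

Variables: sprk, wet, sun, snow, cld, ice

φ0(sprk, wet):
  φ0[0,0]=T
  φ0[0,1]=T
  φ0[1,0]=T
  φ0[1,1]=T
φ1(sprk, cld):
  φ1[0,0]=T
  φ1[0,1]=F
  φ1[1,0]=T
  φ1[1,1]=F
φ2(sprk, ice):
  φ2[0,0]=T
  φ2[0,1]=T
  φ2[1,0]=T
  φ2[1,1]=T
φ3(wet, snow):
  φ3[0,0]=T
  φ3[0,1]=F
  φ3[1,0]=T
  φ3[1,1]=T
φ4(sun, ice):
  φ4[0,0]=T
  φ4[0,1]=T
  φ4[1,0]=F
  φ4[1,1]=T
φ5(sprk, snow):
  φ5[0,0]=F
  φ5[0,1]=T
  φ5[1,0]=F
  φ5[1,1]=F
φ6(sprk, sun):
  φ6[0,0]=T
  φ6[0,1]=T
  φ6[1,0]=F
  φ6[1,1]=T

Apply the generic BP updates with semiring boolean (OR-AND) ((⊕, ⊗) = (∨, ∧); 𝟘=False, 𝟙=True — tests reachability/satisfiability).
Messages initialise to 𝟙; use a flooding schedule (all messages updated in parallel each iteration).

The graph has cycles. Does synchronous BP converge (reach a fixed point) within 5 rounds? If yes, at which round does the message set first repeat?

init: all messages = 𝟙 over 2 values
r1 m[φ0→sprk] = [T, T]
r1 m[φ0→wet] = [T, T]
r1 m[φ1→sprk] = [T, T]
r1 m[φ1→cld] = [T, F]
r1 m[φ2→sprk] = [T, T]
r1 m[φ2→ice] = [T, T]
r1 m[φ3→wet] = [T, T]
r1 m[φ3→snow] = [T, T]
r1 m[φ4→sun] = [T, T]
r1 m[φ4→ice] = [T, T]
r1 m[φ5→sprk] = [T, F]
r1 m[φ5→snow] = [F, T]
r1 m[φ6→sprk] = [T, T]
r1 m[φ6→sun] = [T, T]
r1 m[sprk→φ0] = [T, T]
r1 m[sprk→φ1] = [T, T]
r1 m[sprk→φ2] = [T, T]
r1 m[sprk→φ5] = [T, T]
r1 m[sprk→φ6] = [T, T]
r1 m[wet→φ0] = [T, T]
r1 m[wet→φ3] = [T, T]
r1 m[sun→φ4] = [T, T]
r1 m[sun→φ6] = [T, T]
r1 m[snow→φ3] = [T, T]
r1 m[snow→φ5] = [T, T]
r1 m[cld→φ1] = [T, T]
r1 m[ice→φ2] = [T, T]
r1 m[ice→φ4] = [T, T]
r2 m[φ0→sprk] = [T, T]
r2 m[φ0→wet] = [T, T]
r2 m[φ1→sprk] = [T, T]
r2 m[φ1→cld] = [T, F]
r2 m[φ2→sprk] = [T, T]
r2 m[φ2→ice] = [T, T]
r2 m[φ3→wet] = [T, T]
r2 m[φ3→snow] = [T, T]
r2 m[φ4→sun] = [T, T]
r2 m[φ4→ice] = [T, T]
r2 m[φ5→sprk] = [T, F]
r2 m[φ5→snow] = [F, T]
r2 m[φ6→sprk] = [T, T]
r2 m[φ6→sun] = [T, T]
r2 m[sprk→φ0] = [T, F]
r2 m[sprk→φ1] = [T, F]
r2 m[sprk→φ2] = [T, F]
r2 m[sprk→φ5] = [T, T]
r2 m[sprk→φ6] = [T, F]
r2 m[wet→φ0] = [T, T]
r2 m[wet→φ3] = [T, T]
r2 m[sun→φ4] = [T, T]
r2 m[sun→φ6] = [T, T]
r2 m[snow→φ3] = [F, T]
r2 m[snow→φ5] = [T, T]
r2 m[cld→φ1] = [T, T]
r2 m[ice→φ2] = [T, T]
r2 m[ice→φ4] = [T, T]
r3 m[φ0→sprk] = [T, T]
r3 m[φ0→wet] = [T, T]
r3 m[φ1→sprk] = [T, T]
r3 m[φ1→cld] = [T, F]
r3 m[φ2→sprk] = [T, T]
r3 m[φ2→ice] = [T, T]
r3 m[φ3→wet] = [F, T]
r3 m[φ3→snow] = [T, T]
r3 m[φ4→sun] = [T, T]
r3 m[φ4→ice] = [T, T]
r3 m[φ5→sprk] = [T, F]
r3 m[φ5→snow] = [F, T]
r3 m[φ6→sprk] = [T, T]
r3 m[φ6→sun] = [T, T]
r3 m[sprk→φ0] = [T, F]
r3 m[sprk→φ1] = [T, F]
r3 m[sprk→φ2] = [T, F]
r3 m[sprk→φ5] = [T, T]
r3 m[sprk→φ6] = [T, F]
r3 m[wet→φ0] = [T, T]
r3 m[wet→φ3] = [T, T]
r3 m[sun→φ4] = [T, T]
r3 m[sun→φ6] = [T, T]
r3 m[snow→φ3] = [F, T]
r3 m[snow→φ5] = [T, T]
r3 m[cld→φ1] = [T, T]
r3 m[ice→φ2] = [T, T]
r3 m[ice→φ4] = [T, T]
r4 m[φ0→sprk] = [T, T]
r4 m[φ0→wet] = [T, T]
r4 m[φ1→sprk] = [T, T]
r4 m[φ1→cld] = [T, F]
r4 m[φ2→sprk] = [T, T]
r4 m[φ2→ice] = [T, T]
r4 m[φ3→wet] = [F, T]
r4 m[φ3→snow] = [T, T]
r4 m[φ4→sun] = [T, T]
r4 m[φ4→ice] = [T, T]
r4 m[φ5→sprk] = [T, F]
r4 m[φ5→snow] = [F, T]
r4 m[φ6→sprk] = [T, T]
r4 m[φ6→sun] = [T, T]
r4 m[sprk→φ0] = [T, F]
r4 m[sprk→φ1] = [T, F]
r4 m[sprk→φ2] = [T, F]
r4 m[sprk→φ5] = [T, T]
r4 m[sprk→φ6] = [T, F]
r4 m[wet→φ0] = [F, T]
r4 m[wet→φ3] = [T, T]
r4 m[sun→φ4] = [T, T]
r4 m[sun→φ6] = [T, T]
r4 m[snow→φ3] = [F, T]
r4 m[snow→φ5] = [T, T]
r4 m[cld→φ1] = [T, T]
r4 m[ice→φ2] = [T, T]
r4 m[ice→φ4] = [T, T]
r5 m[φ0→sprk] = [T, T]
r5 m[φ0→wet] = [T, T]
r5 m[φ1→sprk] = [T, T]
r5 m[φ1→cld] = [T, F]
r5 m[φ2→sprk] = [T, T]
r5 m[φ2→ice] = [T, T]
r5 m[φ3→wet] = [F, T]
r5 m[φ3→snow] = [T, T]
r5 m[φ4→sun] = [T, T]
r5 m[φ4→ice] = [T, T]
r5 m[φ5→sprk] = [T, F]
r5 m[φ5→snow] = [F, T]
r5 m[φ6→sprk] = [T, T]
r5 m[φ6→sun] = [T, T]
r5 m[sprk→φ0] = [T, F]
r5 m[sprk→φ1] = [T, F]
r5 m[sprk→φ2] = [T, F]
r5 m[sprk→φ5] = [T, T]
r5 m[sprk→φ6] = [T, F]
r5 m[wet→φ0] = [F, T]
r5 m[wet→φ3] = [T, T]
r5 m[sun→φ4] = [T, T]
r5 m[sun→φ6] = [T, T]
r5 m[snow→φ3] = [F, T]
r5 m[snow→φ5] = [T, T]
r5 m[cld→φ1] = [T, T]
r5 m[ice→φ2] = [T, T]
r5 m[ice→φ4] = [T, T]
fixed point reached at round 5
messages reach a fixed point at round 5

CONVERGED at round 5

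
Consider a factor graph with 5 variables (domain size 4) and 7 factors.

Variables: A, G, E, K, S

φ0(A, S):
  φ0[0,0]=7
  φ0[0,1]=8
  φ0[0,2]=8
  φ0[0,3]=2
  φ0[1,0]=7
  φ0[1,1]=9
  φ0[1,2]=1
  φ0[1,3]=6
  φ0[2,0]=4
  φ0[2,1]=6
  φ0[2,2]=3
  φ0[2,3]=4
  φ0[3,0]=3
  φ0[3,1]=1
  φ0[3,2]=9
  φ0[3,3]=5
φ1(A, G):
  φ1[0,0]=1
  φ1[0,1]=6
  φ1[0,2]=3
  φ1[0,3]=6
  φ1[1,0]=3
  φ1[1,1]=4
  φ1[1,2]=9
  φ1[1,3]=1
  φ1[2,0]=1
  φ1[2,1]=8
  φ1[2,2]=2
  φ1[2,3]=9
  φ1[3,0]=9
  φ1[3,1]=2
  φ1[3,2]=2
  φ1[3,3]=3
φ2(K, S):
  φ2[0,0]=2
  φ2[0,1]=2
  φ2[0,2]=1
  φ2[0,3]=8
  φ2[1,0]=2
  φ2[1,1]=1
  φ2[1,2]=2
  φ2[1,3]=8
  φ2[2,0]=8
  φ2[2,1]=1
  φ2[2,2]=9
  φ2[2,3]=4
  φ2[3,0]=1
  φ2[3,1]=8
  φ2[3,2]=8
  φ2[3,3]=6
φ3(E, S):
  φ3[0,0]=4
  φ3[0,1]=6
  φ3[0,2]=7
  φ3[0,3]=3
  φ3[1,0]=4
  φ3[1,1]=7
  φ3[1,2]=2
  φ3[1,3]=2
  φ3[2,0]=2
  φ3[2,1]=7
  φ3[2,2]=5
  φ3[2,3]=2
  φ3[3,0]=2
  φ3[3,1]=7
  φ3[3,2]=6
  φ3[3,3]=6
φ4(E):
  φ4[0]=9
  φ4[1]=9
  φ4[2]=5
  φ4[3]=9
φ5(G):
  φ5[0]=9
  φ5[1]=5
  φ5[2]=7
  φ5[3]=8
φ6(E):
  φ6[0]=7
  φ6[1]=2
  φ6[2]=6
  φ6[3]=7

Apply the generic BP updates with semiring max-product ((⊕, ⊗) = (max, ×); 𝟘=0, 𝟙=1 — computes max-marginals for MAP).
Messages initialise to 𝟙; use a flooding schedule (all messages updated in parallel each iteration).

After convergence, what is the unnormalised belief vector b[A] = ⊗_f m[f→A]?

init: all messages = 𝟙 over 4 values
r1 m[φ0→A] = [8, 9, 6, 9]
r1 m[φ0→S] = [7, 9, 9, 6]
r1 m[φ1→A] = [6, 9, 9, 9]
r1 m[φ1→G] = [9, 8, 9, 9]
r1 m[φ2→K] = [8, 8, 9, 8]
r1 m[φ2→S] = [8, 8, 9, 8]
r1 m[φ3→E] = [7, 7, 7, 7]
r1 m[φ3→S] = [4, 7, 7, 6]
r1 m[φ4→E] = [9, 9, 5, 9]
r1 m[φ5→G] = [9, 5, 7, 8]
r1 m[φ6→E] = [7, 2, 6, 7]
r1 m[A→φ0] = [1, 1, 1, 1]
r1 m[A→φ1] = [1, 1, 1, 1]
r1 m[G→φ1] = [1, 1, 1, 1]
r1 m[G→φ5] = [1, 1, 1, 1]
r1 m[E→φ3] = [1, 1, 1, 1]
r1 m[E→φ4] = [1, 1, 1, 1]
r1 m[E→φ6] = [1, 1, 1, 1]
r1 m[K→φ2] = [1, 1, 1, 1]
r1 m[S→φ0] = [1, 1, 1, 1]
r1 m[S→φ2] = [1, 1, 1, 1]
r1 m[S→φ3] = [1, 1, 1, 1]
r2 m[φ0→A] = [8, 9, 6, 9]
r2 m[φ0→S] = [7, 9, 9, 6]
r2 m[φ1→A] = [6, 9, 9, 9]
r2 m[φ1→G] = [9, 8, 9, 9]
r2 m[φ2→K] = [8, 8, 9, 8]
r2 m[φ2→S] = [8, 8, 9, 8]
r2 m[φ3→E] = [7, 7, 7, 7]
r2 m[φ3→S] = [4, 7, 7, 6]
r2 m[φ4→E] = [9, 9, 5, 9]
r2 m[φ5→G] = [9, 5, 7, 8]
r2 m[φ6→E] = [7, 2, 6, 7]
r2 m[A→φ0] = [6, 9, 9, 9]
r2 m[A→φ1] = [8, 9, 6, 9]
r2 m[G→φ1] = [9, 5, 7, 8]
r2 m[G→φ5] = [9, 8, 9, 9]
r2 m[E→φ3] = [63, 18, 30, 63]
r2 m[E→φ4] = [49, 14, 42, 49]
r2 m[E→φ6] = [63, 63, 35, 63]
r2 m[K→φ2] = [1, 1, 1, 1]
r2 m[S→φ0] = [32, 56, 63, 48]
r2 m[S→φ2] = [28, 63, 63, 36]
r2 m[S→φ3] = [56, 72, 81, 48]
r3 m[φ0→A] = [504, 504, 336, 567]
r3 m[φ0→S] = [63, 81, 81, 54]
r3 m[φ1→A] = [48, 63, 72, 81]
r3 m[φ1→G] = [81, 48, 81, 54]
r3 m[φ2→K] = [288, 288, 567, 504]
r3 m[φ2→S] = [8, 8, 9, 8]
r3 m[φ3→E] = [567, 504, 504, 504]
r3 m[φ3→S] = [252, 441, 441, 378]
r3 m[φ4→E] = [9, 9, 5, 9]
r3 m[φ5→G] = [9, 5, 7, 8]
r3 m[φ6→E] = [7, 2, 6, 7]
r3 m[A→φ0] = [6, 9, 9, 9]
r3 m[A→φ1] = [8, 9, 6, 9]
r3 m[G→φ1] = [9, 5, 7, 8]
r3 m[G→φ5] = [9, 8, 9, 9]
r3 m[E→φ3] = [63, 18, 30, 63]
r3 m[E→φ4] = [49, 14, 42, 49]
r3 m[E→φ6] = [63, 63, 35, 63]
r3 m[K→φ2] = [1, 1, 1, 1]
r3 m[S→φ0] = [32, 56, 63, 48]
r3 m[S→φ2] = [28, 63, 63, 36]
r3 m[S→φ3] = [56, 72, 81, 48]
r4 m[φ0→A] = [504, 504, 336, 567]
r4 m[φ0→S] = [63, 81, 81, 54]
r4 m[φ1→A] = [48, 63, 72, 81]
r4 m[φ1→G] = [81, 48, 81, 54]
r4 m[φ2→K] = [288, 288, 567, 504]
r4 m[φ2→S] = [8, 8, 9, 8]
r4 m[φ3→E] = [567, 504, 504, 504]
r4 m[φ3→S] = [252, 441, 441, 378]
r4 m[φ4→E] = [9, 9, 5, 9]
r4 m[φ5→G] = [9, 5, 7, 8]
r4 m[φ6→E] = [7, 2, 6, 7]
r4 m[A→φ0] = [48, 63, 72, 81]
r4 m[A→φ1] = [504, 504, 336, 567]
r4 m[G→φ1] = [9, 5, 7, 8]
r4 m[G→φ5] = [81, 48, 81, 54]
r4 m[E→φ3] = [63, 18, 30, 63]
r4 m[E→φ4] = [3969, 1008, 3024, 3528]
r4 m[E→φ6] = [5103, 4536, 2520, 4536]
r4 m[K→φ2] = [1, 1, 1, 1]
r4 m[S→φ0] = [2016, 3528, 3969, 3024]
r4 m[S→φ2] = [15876, 35721, 35721, 20412]
r4 m[S→φ3] = [504, 648, 729, 432]
r5 m[φ0→A] = [31752, 31752, 21168, 35721]
r5 m[φ0→S] = [441, 567, 729, 405]
r5 m[φ1→A] = [48, 63, 72, 81]
r5 m[φ1→G] = [5103, 3024, 4536, 3024]
r5 m[φ2→K] = [163296, 163296, 321489, 285768]
r5 m[φ2→S] = [8, 8, 9, 8]
r5 m[φ3→E] = [5103, 4536, 4536, 4536]
r5 m[φ3→S] = [252, 441, 441, 378]
r5 m[φ4→E] = [9, 9, 5, 9]
r5 m[φ5→G] = [9, 5, 7, 8]
r5 m[φ6→E] = [7, 2, 6, 7]
r5 m[A→φ0] = [48, 63, 72, 81]
r5 m[A→φ1] = [504, 504, 336, 567]
r5 m[G→φ1] = [9, 5, 7, 8]
r5 m[G→φ5] = [81, 48, 81, 54]
r5 m[E→φ3] = [63, 18, 30, 63]
r5 m[E→φ4] = [3969, 1008, 3024, 3528]
r5 m[E→φ6] = [5103, 4536, 2520, 4536]
r5 m[K→φ2] = [1, 1, 1, 1]
r5 m[S→φ0] = [2016, 3528, 3969, 3024]
r5 m[S→φ2] = [15876, 35721, 35721, 20412]
r5 m[S→φ3] = [504, 648, 729, 432]
r6 m[φ0→A] = [31752, 31752, 21168, 35721]
r6 m[φ0→S] = [441, 567, 729, 405]
r6 m[φ1→A] = [48, 63, 72, 81]
r6 m[φ1→G] = [5103, 3024, 4536, 3024]
r6 m[φ2→K] = [163296, 163296, 321489, 285768]
r6 m[φ2→S] = [8, 8, 9, 8]
r6 m[φ3→E] = [5103, 4536, 4536, 4536]
r6 m[φ3→S] = [252, 441, 441, 378]
r6 m[φ4→E] = [9, 9, 5, 9]
r6 m[φ5→G] = [9, 5, 7, 8]
r6 m[φ6→E] = [7, 2, 6, 7]
r6 m[A→φ0] = [48, 63, 72, 81]
r6 m[A→φ1] = [31752, 31752, 21168, 35721]
r6 m[G→φ1] = [9, 5, 7, 8]
r6 m[G→φ5] = [5103, 3024, 4536, 3024]
r6 m[E→φ3] = [63, 18, 30, 63]
r6 m[E→φ4] = [35721, 9072, 27216, 31752]
r6 m[E→φ6] = [45927, 40824, 22680, 40824]
r6 m[K→φ2] = [1, 1, 1, 1]
r6 m[S→φ0] = [2016, 3528, 3969, 3024]
r6 m[S→φ2] = [111132, 250047, 321489, 153090]
r6 m[S→φ3] = [3528, 4536, 6561, 3240]
r7 m[φ0→A] = [31752, 31752, 21168, 35721]
r7 m[φ0→S] = [441, 567, 729, 405]
r7 m[φ1→A] = [48, 63, 72, 81]
r7 m[φ1→G] = [321489, 190512, 285768, 190512]
r7 m[φ2→K] = [1224720, 1224720, 2893401, 2571912]
r7 m[φ2→S] = [8, 8, 9, 8]
r7 m[φ3→E] = [45927, 31752, 32805, 39366]
r7 m[φ3→S] = [252, 441, 441, 378]
r7 m[φ4→E] = [9, 9, 5, 9]
r7 m[φ5→G] = [9, 5, 7, 8]
r7 m[φ6→E] = [7, 2, 6, 7]
r7 m[A→φ0] = [48, 63, 72, 81]
r7 m[A→φ1] = [31752, 31752, 21168, 35721]
r7 m[G→φ1] = [9, 5, 7, 8]
r7 m[G→φ5] = [5103, 3024, 4536, 3024]
r7 m[E→φ3] = [63, 18, 30, 63]
r7 m[E→φ4] = [35721, 9072, 27216, 31752]
r7 m[E→φ6] = [45927, 40824, 22680, 40824]
r7 m[K→φ2] = [1, 1, 1, 1]
r7 m[S→φ0] = [2016, 3528, 3969, 3024]
r7 m[S→φ2] = [111132, 250047, 321489, 153090]
r7 m[S→φ3] = [3528, 4536, 6561, 3240]
r8 m[φ0→A] = [31752, 31752, 21168, 35721]
r8 m[φ0→S] = [441, 567, 729, 405]
r8 m[φ1→A] = [48, 63, 72, 81]
r8 m[φ1→G] = [321489, 190512, 285768, 190512]
r8 m[φ2→K] = [1224720, 1224720, 2893401, 2571912]
r8 m[φ2→S] = [8, 8, 9, 8]
r8 m[φ3→E] = [45927, 31752, 32805, 39366]
r8 m[φ3→S] = [252, 441, 441, 378]
r8 m[φ4→E] = [9, 9, 5, 9]
r8 m[φ5→G] = [9, 5, 7, 8]
r8 m[φ6→E] = [7, 2, 6, 7]
r8 m[A→φ0] = [48, 63, 72, 81]
r8 m[A→φ1] = [31752, 31752, 21168, 35721]
r8 m[G→φ1] = [9, 5, 7, 8]
r8 m[G→φ5] = [321489, 190512, 285768, 190512]
r8 m[E→φ3] = [63, 18, 30, 63]
r8 m[E→φ4] = [321489, 63504, 196830, 275562]
r8 m[E→φ6] = [413343, 285768, 164025, 354294]
r8 m[K→φ2] = [1, 1, 1, 1]
r8 m[S→φ0] = [2016, 3528, 3969, 3024]
r8 m[S→φ2] = [111132, 250047, 321489, 153090]
r8 m[S→φ3] = [3528, 4536, 6561, 3240]
r9 m[φ0→A] = [31752, 31752, 21168, 35721]
r9 m[φ0→S] = [441, 567, 729, 405]
r9 m[φ1→A] = [48, 63, 72, 81]
r9 m[φ1→G] = [321489, 190512, 285768, 190512]
r9 m[φ2→K] = [1224720, 1224720, 2893401, 2571912]
r9 m[φ2→S] = [8, 8, 9, 8]
r9 m[φ3→E] = [45927, 31752, 32805, 39366]
r9 m[φ3→S] = [252, 441, 441, 378]
r9 m[φ4→E] = [9, 9, 5, 9]
r9 m[φ5→G] = [9, 5, 7, 8]
r9 m[φ6→E] = [7, 2, 6, 7]
r9 m[A→φ0] = [48, 63, 72, 81]
r9 m[A→φ1] = [31752, 31752, 21168, 35721]
r9 m[G→φ1] = [9, 5, 7, 8]
r9 m[G→φ5] = [321489, 190512, 285768, 190512]
r9 m[E→φ3] = [63, 18, 30, 63]
r9 m[E→φ4] = [321489, 63504, 196830, 275562]
r9 m[E→φ6] = [413343, 285768, 164025, 354294]
r9 m[K→φ2] = [1, 1, 1, 1]
r9 m[S→φ0] = [2016, 3528, 3969, 3024]
r9 m[S→φ2] = [111132, 250047, 321489, 153090]
r9 m[S→φ3] = [3528, 4536, 6561, 3240]
fixed point reached at round 9
b[A] = ⊗ incoming = [1524096, 2000376, 1524096, 2893401]

b[A] = [1524096, 2000376, 1524096, 2893401]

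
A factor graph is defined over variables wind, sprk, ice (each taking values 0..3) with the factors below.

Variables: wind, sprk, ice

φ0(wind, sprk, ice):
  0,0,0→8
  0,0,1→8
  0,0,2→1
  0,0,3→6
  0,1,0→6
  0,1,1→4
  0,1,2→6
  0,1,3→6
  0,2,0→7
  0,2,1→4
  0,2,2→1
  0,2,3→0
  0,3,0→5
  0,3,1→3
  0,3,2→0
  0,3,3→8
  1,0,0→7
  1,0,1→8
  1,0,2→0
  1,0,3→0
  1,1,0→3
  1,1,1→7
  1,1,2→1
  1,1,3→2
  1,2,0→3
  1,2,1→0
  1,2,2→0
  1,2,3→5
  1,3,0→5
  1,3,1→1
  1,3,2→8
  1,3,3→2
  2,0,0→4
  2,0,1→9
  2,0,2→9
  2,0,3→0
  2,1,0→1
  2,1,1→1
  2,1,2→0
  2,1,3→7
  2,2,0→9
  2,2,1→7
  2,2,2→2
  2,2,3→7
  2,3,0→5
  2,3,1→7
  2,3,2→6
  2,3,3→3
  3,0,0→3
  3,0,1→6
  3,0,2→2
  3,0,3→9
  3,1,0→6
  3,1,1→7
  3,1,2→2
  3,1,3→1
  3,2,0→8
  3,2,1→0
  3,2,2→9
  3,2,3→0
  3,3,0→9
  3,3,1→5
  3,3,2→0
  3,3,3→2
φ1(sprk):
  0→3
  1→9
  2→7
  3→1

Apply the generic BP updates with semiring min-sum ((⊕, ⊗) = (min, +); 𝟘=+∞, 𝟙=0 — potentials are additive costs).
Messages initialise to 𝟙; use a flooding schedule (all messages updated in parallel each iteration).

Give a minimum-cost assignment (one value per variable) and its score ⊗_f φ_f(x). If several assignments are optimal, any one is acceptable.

assignment: (wind=0, sprk=3, ice=2); score = 1

init: all messages = 𝟙 over 4 values
r1 m[φ0→wind] = [0, 0, 0, 0]
r1 m[φ0→sprk] = [0, 0, 0, 0]
r1 m[φ0→ice] = [1, 0, 0, 0]
r1 m[φ1→sprk] = [3, 9, 7, 1]
r1 m[wind→φ0] = [0, 0, 0, 0]
r1 m[sprk→φ0] = [0, 0, 0, 0]
r1 m[sprk→φ1] = [0, 0, 0, 0]
r1 m[ice→φ0] = [0, 0, 0, 0]
r2 m[φ0→wind] = [0, 0, 0, 0]
r2 m[φ0→sprk] = [0, 0, 0, 0]
r2 m[φ0→ice] = [1, 0, 0, 0]
r2 m[φ1→sprk] = [3, 9, 7, 1]
r2 m[wind→φ0] = [0, 0, 0, 0]
r2 m[sprk→φ0] = [3, 9, 7, 1]
r2 m[sprk→φ1] = [0, 0, 0, 0]
r2 m[ice→φ0] = [0, 0, 0, 0]
r3 m[φ0→wind] = [1, 2, 3, 1]
r3 m[φ0→sprk] = [0, 0, 0, 0]
r3 m[φ0→ice] = [6, 2, 1, 3]
r3 m[φ1→sprk] = [3, 9, 7, 1]
r3 m[wind→φ0] = [0, 0, 0, 0]
r3 m[sprk→φ0] = [3, 9, 7, 1]
r3 m[sprk→φ1] = [0, 0, 0, 0]
r3 m[ice→φ0] = [0, 0, 0, 0]
r4 m[φ0→wind] = [1, 2, 3, 1]
r4 m[φ0→sprk] = [0, 0, 0, 0]
r4 m[φ0→ice] = [6, 2, 1, 3]
r4 m[φ1→sprk] = [3, 9, 7, 1]
r4 m[wind→φ0] = [0, 0, 0, 0]
r4 m[sprk→φ0] = [3, 9, 7, 1]
r4 m[sprk→φ1] = [0, 0, 0, 0]
r4 m[ice→φ0] = [0, 0, 0, 0]
fixed point reached at round 4
traceback from wind: (wind=0, sprk=3, ice=2), score=1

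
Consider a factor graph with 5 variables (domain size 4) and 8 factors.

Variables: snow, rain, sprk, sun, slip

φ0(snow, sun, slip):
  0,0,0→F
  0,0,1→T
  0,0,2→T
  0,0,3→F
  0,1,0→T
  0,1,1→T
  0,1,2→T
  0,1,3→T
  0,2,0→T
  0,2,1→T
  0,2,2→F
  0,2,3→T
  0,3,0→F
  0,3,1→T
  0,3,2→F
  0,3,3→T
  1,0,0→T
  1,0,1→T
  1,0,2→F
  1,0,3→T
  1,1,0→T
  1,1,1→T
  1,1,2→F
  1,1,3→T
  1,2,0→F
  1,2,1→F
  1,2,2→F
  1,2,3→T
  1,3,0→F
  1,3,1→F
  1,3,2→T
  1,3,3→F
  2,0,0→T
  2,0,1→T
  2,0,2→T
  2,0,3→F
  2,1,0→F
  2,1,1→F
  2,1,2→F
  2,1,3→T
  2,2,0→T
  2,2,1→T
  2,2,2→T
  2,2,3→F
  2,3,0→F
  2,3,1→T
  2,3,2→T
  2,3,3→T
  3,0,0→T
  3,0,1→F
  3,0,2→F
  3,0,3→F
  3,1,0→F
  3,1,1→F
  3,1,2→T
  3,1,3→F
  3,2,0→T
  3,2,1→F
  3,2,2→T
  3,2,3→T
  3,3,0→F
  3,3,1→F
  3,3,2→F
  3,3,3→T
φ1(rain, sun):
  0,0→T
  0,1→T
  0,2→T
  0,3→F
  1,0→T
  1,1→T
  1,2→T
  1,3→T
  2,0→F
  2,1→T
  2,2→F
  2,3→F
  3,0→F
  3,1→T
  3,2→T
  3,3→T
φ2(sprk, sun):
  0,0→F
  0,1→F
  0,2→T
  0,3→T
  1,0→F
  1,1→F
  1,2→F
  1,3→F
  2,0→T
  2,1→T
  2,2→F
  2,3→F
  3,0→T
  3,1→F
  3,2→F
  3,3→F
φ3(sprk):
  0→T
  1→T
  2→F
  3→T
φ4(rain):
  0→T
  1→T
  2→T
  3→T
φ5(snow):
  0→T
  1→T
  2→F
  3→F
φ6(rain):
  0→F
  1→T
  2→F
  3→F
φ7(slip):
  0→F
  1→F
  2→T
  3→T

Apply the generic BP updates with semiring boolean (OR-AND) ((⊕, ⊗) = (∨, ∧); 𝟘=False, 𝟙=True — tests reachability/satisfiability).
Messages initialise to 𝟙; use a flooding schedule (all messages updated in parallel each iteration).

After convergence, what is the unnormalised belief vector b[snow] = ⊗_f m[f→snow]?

init: all messages = 𝟙 over 4 values
r1 m[φ0→snow] = [T, T, T, T]
r1 m[φ0→sun] = [T, T, T, T]
r1 m[φ0→slip] = [T, T, T, T]
r1 m[φ1→rain] = [T, T, T, T]
r1 m[φ1→sun] = [T, T, T, T]
r1 m[φ2→sprk] = [T, F, T, T]
r1 m[φ2→sun] = [T, T, T, T]
r1 m[φ3→sprk] = [T, T, F, T]
r1 m[φ4→rain] = [T, T, T, T]
r1 m[φ5→snow] = [T, T, F, F]
r1 m[φ6→rain] = [F, T, F, F]
r1 m[φ7→slip] = [F, F, T, T]
r1 m[snow→φ0] = [T, T, T, T]
r1 m[snow→φ5] = [T, T, T, T]
r1 m[rain→φ1] = [T, T, T, T]
r1 m[rain→φ4] = [T, T, T, T]
r1 m[rain→φ6] = [T, T, T, T]
r1 m[sprk→φ2] = [T, T, T, T]
r1 m[sprk→φ3] = [T, T, T, T]
r1 m[sun→φ0] = [T, T, T, T]
r1 m[sun→φ1] = [T, T, T, T]
r1 m[sun→φ2] = [T, T, T, T]
r1 m[slip→φ0] = [T, T, T, T]
r1 m[slip→φ7] = [T, T, T, T]
r2 m[φ0→snow] = [T, T, T, T]
r2 m[φ0→sun] = [T, T, T, T]
r2 m[φ0→slip] = [T, T, T, T]
r2 m[φ1→rain] = [T, T, T, T]
r2 m[φ1→sun] = [T, T, T, T]
r2 m[φ2→sprk] = [T, F, T, T]
r2 m[φ2→sun] = [T, T, T, T]
r2 m[φ3→sprk] = [T, T, F, T]
r2 m[φ4→rain] = [T, T, T, T]
r2 m[φ5→snow] = [T, T, F, F]
r2 m[φ6→rain] = [F, T, F, F]
r2 m[φ7→slip] = [F, F, T, T]
r2 m[snow→φ0] = [T, T, F, F]
r2 m[snow→φ5] = [T, T, T, T]
r2 m[rain→φ1] = [F, T, F, F]
r2 m[rain→φ4] = [F, T, F, F]
r2 m[rain→φ6] = [T, T, T, T]
r2 m[sprk→φ2] = [T, T, F, T]
r2 m[sprk→φ3] = [T, F, T, T]
r2 m[sun→φ0] = [T, T, T, T]
r2 m[sun→φ1] = [T, T, T, T]
r2 m[sun→φ2] = [T, T, T, T]
r2 m[slip→φ0] = [F, F, T, T]
r2 m[slip→φ7] = [T, T, T, T]
r3 m[φ0→snow] = [T, T, T, T]
r3 m[φ0→sun] = [T, T, T, T]
r3 m[φ0→slip] = [T, T, T, T]
r3 m[φ1→rain] = [T, T, T, T]
r3 m[φ1→sun] = [T, T, T, T]
r3 m[φ2→sprk] = [T, F, T, T]
r3 m[φ2→sun] = [T, F, T, T]
r3 m[φ3→sprk] = [T, T, F, T]
r3 m[φ4→rain] = [T, T, T, T]
r3 m[φ5→snow] = [T, T, F, F]
r3 m[φ6→rain] = [F, T, F, F]
r3 m[φ7→slip] = [F, F, T, T]
r3 m[snow→φ0] = [T, T, F, F]
r3 m[snow→φ5] = [T, T, T, T]
r3 m[rain→φ1] = [F, T, F, F]
r3 m[rain→φ4] = [F, T, F, F]
r3 m[rain→φ6] = [T, T, T, T]
r3 m[sprk→φ2] = [T, T, F, T]
r3 m[sprk→φ3] = [T, F, T, T]
r3 m[sun→φ0] = [T, T, T, T]
r3 m[sun→φ1] = [T, T, T, T]
r3 m[sun→φ2] = [T, T, T, T]
r3 m[slip→φ0] = [F, F, T, T]
r3 m[slip→φ7] = [T, T, T, T]
r4 m[φ0→snow] = [T, T, T, T]
r4 m[φ0→sun] = [T, T, T, T]
r4 m[φ0→slip] = [T, T, T, T]
r4 m[φ1→rain] = [T, T, T, T]
r4 m[φ1→sun] = [T, T, T, T]
r4 m[φ2→sprk] = [T, F, T, T]
r4 m[φ2→sun] = [T, F, T, T]
r4 m[φ3→sprk] = [T, T, F, T]
r4 m[φ4→rain] = [T, T, T, T]
r4 m[φ5→snow] = [T, T, F, F]
r4 m[φ6→rain] = [F, T, F, F]
r4 m[φ7→slip] = [F, F, T, T]
r4 m[snow→φ0] = [T, T, F, F]
r4 m[snow→φ5] = [T, T, T, T]
r4 m[rain→φ1] = [F, T, F, F]
r4 m[rain→φ4] = [F, T, F, F]
r4 m[rain→φ6] = [T, T, T, T]
r4 m[sprk→φ2] = [T, T, F, T]
r4 m[sprk→φ3] = [T, F, T, T]
r4 m[sun→φ0] = [T, F, T, T]
r4 m[sun→φ1] = [T, F, T, T]
r4 m[sun→φ2] = [T, T, T, T]
r4 m[slip→φ0] = [F, F, T, T]
r4 m[slip→φ7] = [T, T, T, T]
r5 m[φ0→snow] = [T, T, T, T]
r5 m[φ0→sun] = [T, T, T, T]
r5 m[φ0→slip] = [T, T, T, T]
r5 m[φ1→rain] = [T, T, F, T]
r5 m[φ1→sun] = [T, T, T, T]
r5 m[φ2→sprk] = [T, F, T, T]
r5 m[φ2→sun] = [T, F, T, T]
r5 m[φ3→sprk] = [T, T, F, T]
r5 m[φ4→rain] = [T, T, T, T]
r5 m[φ5→snow] = [T, T, F, F]
r5 m[φ6→rain] = [F, T, F, F]
r5 m[φ7→slip] = [F, F, T, T]
r5 m[snow→φ0] = [T, T, F, F]
r5 m[snow→φ5] = [T, T, T, T]
r5 m[rain→φ1] = [F, T, F, F]
r5 m[rain→φ4] = [F, T, F, F]
r5 m[rain→φ6] = [T, T, T, T]
r5 m[sprk→φ2] = [T, T, F, T]
r5 m[sprk→φ3] = [T, F, T, T]
r5 m[sun→φ0] = [T, F, T, T]
r5 m[sun→φ1] = [T, F, T, T]
r5 m[sun→φ2] = [T, T, T, T]
r5 m[slip→φ0] = [F, F, T, T]
r5 m[slip→φ7] = [T, T, T, T]
r6 m[φ0→snow] = [T, T, T, T]
r6 m[φ0→sun] = [T, T, T, T]
r6 m[φ0→slip] = [T, T, T, T]
r6 m[φ1→rain] = [T, T, F, T]
r6 m[φ1→sun] = [T, T, T, T]
r6 m[φ2→sprk] = [T, F, T, T]
r6 m[φ2→sun] = [T, F, T, T]
r6 m[φ3→sprk] = [T, T, F, T]
r6 m[φ4→rain] = [T, T, T, T]
r6 m[φ5→snow] = [T, T, F, F]
r6 m[φ6→rain] = [F, T, F, F]
r6 m[φ7→slip] = [F, F, T, T]
r6 m[snow→φ0] = [T, T, F, F]
r6 m[snow→φ5] = [T, T, T, T]
r6 m[rain→φ1] = [F, T, F, F]
r6 m[rain→φ4] = [F, T, F, F]
r6 m[rain→φ6] = [T, T, F, T]
r6 m[sprk→φ2] = [T, T, F, T]
r6 m[sprk→φ3] = [T, F, T, T]
r6 m[sun→φ0] = [T, F, T, T]
r6 m[sun→φ1] = [T, F, T, T]
r6 m[sun→φ2] = [T, T, T, T]
r6 m[slip→φ0] = [F, F, T, T]
r6 m[slip→φ7] = [T, T, T, T]
r7 m[φ0→snow] = [T, T, T, T]
r7 m[φ0→sun] = [T, T, T, T]
r7 m[φ0→slip] = [T, T, T, T]
r7 m[φ1→rain] = [T, T, F, T]
r7 m[φ1→sun] = [T, T, T, T]
r7 m[φ2→sprk] = [T, F, T, T]
r7 m[φ2→sun] = [T, F, T, T]
r7 m[φ3→sprk] = [T, T, F, T]
r7 m[φ4→rain] = [T, T, T, T]
r7 m[φ5→snow] = [T, T, F, F]
r7 m[φ6→rain] = [F, T, F, F]
r7 m[φ7→slip] = [F, F, T, T]
r7 m[snow→φ0] = [T, T, F, F]
r7 m[snow→φ5] = [T, T, T, T]
r7 m[rain→φ1] = [F, T, F, F]
r7 m[rain→φ4] = [F, T, F, F]
r7 m[rain→φ6] = [T, T, F, T]
r7 m[sprk→φ2] = [T, T, F, T]
r7 m[sprk→φ3] = [T, F, T, T]
r7 m[sun→φ0] = [T, F, T, T]
r7 m[sun→φ1] = [T, F, T, T]
r7 m[sun→φ2] = [T, T, T, T]
r7 m[slip→φ0] = [F, F, T, T]
r7 m[slip→φ7] = [T, T, T, T]
fixed point reached at round 7
b[snow] = ⊗ incoming = [T, T, F, F]

b[snow] = [T, T, F, F]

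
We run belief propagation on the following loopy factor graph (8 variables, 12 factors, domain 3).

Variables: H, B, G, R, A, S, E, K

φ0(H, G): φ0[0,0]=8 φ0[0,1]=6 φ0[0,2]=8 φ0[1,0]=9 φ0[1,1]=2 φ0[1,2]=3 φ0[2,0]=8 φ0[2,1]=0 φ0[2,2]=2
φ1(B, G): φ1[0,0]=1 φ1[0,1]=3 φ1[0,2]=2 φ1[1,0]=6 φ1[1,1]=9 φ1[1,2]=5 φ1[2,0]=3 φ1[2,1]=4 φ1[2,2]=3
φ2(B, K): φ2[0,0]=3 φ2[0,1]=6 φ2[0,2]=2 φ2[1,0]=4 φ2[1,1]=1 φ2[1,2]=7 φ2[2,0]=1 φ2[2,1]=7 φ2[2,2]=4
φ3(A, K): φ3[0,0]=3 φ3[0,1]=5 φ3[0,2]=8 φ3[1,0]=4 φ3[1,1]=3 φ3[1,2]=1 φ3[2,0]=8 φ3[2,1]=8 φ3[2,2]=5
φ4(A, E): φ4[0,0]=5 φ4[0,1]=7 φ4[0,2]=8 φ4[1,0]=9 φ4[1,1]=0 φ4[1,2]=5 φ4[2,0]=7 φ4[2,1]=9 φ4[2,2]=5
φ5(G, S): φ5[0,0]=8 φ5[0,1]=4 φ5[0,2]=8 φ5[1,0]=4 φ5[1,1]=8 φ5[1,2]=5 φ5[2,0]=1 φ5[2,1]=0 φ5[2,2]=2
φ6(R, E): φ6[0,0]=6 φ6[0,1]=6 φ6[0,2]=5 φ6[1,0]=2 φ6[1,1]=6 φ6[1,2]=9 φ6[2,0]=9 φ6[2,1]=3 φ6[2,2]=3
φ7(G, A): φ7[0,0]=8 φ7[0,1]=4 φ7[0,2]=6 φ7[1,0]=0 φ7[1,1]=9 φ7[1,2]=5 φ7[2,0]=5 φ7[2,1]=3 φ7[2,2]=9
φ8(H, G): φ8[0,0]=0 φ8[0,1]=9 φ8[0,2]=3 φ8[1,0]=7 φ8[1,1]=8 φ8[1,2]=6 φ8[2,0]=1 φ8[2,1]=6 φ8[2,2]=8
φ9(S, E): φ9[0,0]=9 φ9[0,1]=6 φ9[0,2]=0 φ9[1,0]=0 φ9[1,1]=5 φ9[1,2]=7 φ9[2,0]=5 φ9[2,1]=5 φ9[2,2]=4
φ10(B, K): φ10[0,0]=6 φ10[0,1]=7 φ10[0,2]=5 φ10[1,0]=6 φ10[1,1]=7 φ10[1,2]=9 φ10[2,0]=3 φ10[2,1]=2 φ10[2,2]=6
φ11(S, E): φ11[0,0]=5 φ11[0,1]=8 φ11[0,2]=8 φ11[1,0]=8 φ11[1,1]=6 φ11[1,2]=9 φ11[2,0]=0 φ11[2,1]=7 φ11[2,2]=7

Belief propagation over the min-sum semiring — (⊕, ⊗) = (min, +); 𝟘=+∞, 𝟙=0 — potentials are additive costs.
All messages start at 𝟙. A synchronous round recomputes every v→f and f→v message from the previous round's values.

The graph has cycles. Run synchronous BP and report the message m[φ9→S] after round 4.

init: all messages = 𝟙 over 3 values
r1 m[φ0→H] = [6, 2, 0]
r1 m[φ0→G] = [8, 0, 2]
r1 m[φ1→B] = [1, 5, 3]
r1 m[φ1→G] = [1, 3, 2]
r1 m[φ2→B] = [2, 1, 1]
r1 m[φ2→K] = [1, 1, 2]
r1 m[φ3→A] = [3, 1, 5]
r1 m[φ3→K] = [3, 3, 1]
r1 m[φ4→A] = [5, 0, 5]
r1 m[φ4→E] = [5, 0, 5]
r1 m[φ5→G] = [4, 4, 0]
r1 m[φ5→S] = [1, 0, 2]
r1 m[φ6→R] = [5, 2, 3]
r1 m[φ6→E] = [2, 3, 3]
r1 m[φ7→G] = [4, 0, 3]
r1 m[φ7→A] = [0, 3, 5]
r1 m[φ8→H] = [0, 6, 1]
r1 m[φ8→G] = [0, 6, 3]
r1 m[φ9→S] = [0, 0, 4]
r1 m[φ9→E] = [0, 5, 0]
r1 m[φ10→B] = [5, 6, 2]
r1 m[φ10→K] = [3, 2, 5]
r1 m[φ11→S] = [5, 6, 0]
r1 m[φ11→E] = [0, 6, 7]
r1 m[H→φ0] = [0, 0, 0]
r1 m[H→φ8] = [0, 0, 0]
r1 m[B→φ1] = [0, 0, 0]
r1 m[B→φ2] = [0, 0, 0]
r1 m[B→φ10] = [0, 0, 0]
r1 m[G→φ0] = [0, 0, 0]
r1 m[G→φ1] = [0, 0, 0]
r1 m[G→φ5] = [0, 0, 0]
r1 m[G→φ7] = [0, 0, 0]
r1 m[G→φ8] = [0, 0, 0]
r1 m[R→φ6] = [0, 0, 0]
r1 m[A→φ3] = [0, 0, 0]
r1 m[A→φ4] = [0, 0, 0]
r1 m[A→φ7] = [0, 0, 0]
r1 m[S→φ5] = [0, 0, 0]
r1 m[S→φ9] = [0, 0, 0]
r1 m[S→φ11] = [0, 0, 0]
r1 m[E→φ4] = [0, 0, 0]
r1 m[E→φ6] = [0, 0, 0]
r1 m[E→φ9] = [0, 0, 0]
r1 m[E→φ11] = [0, 0, 0]
r1 m[K→φ2] = [0, 0, 0]
r1 m[K→φ3] = [0, 0, 0]
r1 m[K→φ10] = [0, 0, 0]
r2 m[φ0→H] = [6, 2, 0]
r2 m[φ0→G] = [8, 0, 2]
r2 m[φ1→B] = [1, 5, 3]
r2 m[φ1→G] = [1, 3, 2]
r2 m[φ2→B] = [2, 1, 1]
r2 m[φ2→K] = [1, 1, 2]
r2 m[φ3→A] = [3, 1, 5]
r2 m[φ3→K] = [3, 3, 1]
r2 m[φ4→A] = [5, 0, 5]
r2 m[φ4→E] = [5, 0, 5]
r2 m[φ5→G] = [4, 4, 0]
r2 m[φ5→S] = [1, 0, 2]
r2 m[φ6→R] = [5, 2, 3]
r2 m[φ6→E] = [2, 3, 3]
r2 m[φ7→G] = [4, 0, 3]
r2 m[φ7→A] = [0, 3, 5]
r2 m[φ8→H] = [0, 6, 1]
r2 m[φ8→G] = [0, 6, 3]
r2 m[φ9→S] = [0, 0, 4]
r2 m[φ9→E] = [0, 5, 0]
r2 m[φ10→B] = [5, 6, 2]
r2 m[φ10→K] = [3, 2, 5]
r2 m[φ11→S] = [5, 6, 0]
r2 m[φ11→E] = [0, 6, 7]
r2 m[H→φ0] = [0, 6, 1]
r2 m[H→φ8] = [6, 2, 0]
r2 m[B→φ1] = [7, 7, 3]
r2 m[B→φ2] = [6, 11, 5]
r2 m[B→φ10] = [3, 6, 4]
r2 m[G→φ0] = [9, 13, 8]
r2 m[G→φ1] = [16, 10, 8]
r2 m[G→φ5] = [13, 9, 10]
r2 m[G→φ7] = [13, 13, 7]
r2 m[G→φ8] = [17, 7, 7]
r2 m[R→φ6] = [0, 0, 0]
r2 m[A→φ3] = [5, 3, 10]
r2 m[A→φ4] = [3, 4, 10]
r2 m[A→φ7] = [8, 1, 10]
r2 m[S→φ5] = [5, 6, 4]
r2 m[S→φ9] = [6, 6, 2]
r2 m[S→φ11] = [1, 0, 6]
r2 m[E→φ4] = [2, 14, 10]
r2 m[E→φ6] = [5, 11, 12]
r2 m[E→φ9] = [7, 9, 15]
r2 m[E→φ11] = [7, 8, 8]
r2 m[K→φ2] = [6, 5, 6]
r2 m[K→φ3] = [4, 3, 7]
r2 m[K→φ10] = [4, 4, 3]
r3 m[φ0→H] = [16, 11, 10]
r3 m[φ0→G] = [8, 1, 3]
r3 m[φ1→B] = [10, 13, 11]
r3 m[φ1→G] = [6, 7, 6]
r3 m[φ2→B] = [8, 6, 7]
r3 m[φ2→K] = [6, 12, 8]
r3 m[φ3→A] = [7, 6, 11]
r3 m[φ3→K] = [7, 6, 4]
r3 m[φ4→A] = [7, 11, 9]
r3 m[φ4→E] = [8, 4, 9]
r3 m[φ5→G] = [10, 9, 6]
r3 m[φ5→S] = [11, 10, 12]
r3 m[φ6→R] = [11, 7, 14]
r3 m[φ6→E] = [2, 3, 3]
r3 m[φ7→G] = [5, 8, 4]
r3 m[φ7→A] = [12, 10, 16]
r3 m[φ8→H] = [10, 13, 13]
r3 m[φ8→G] = [1, 6, 8]
r3 m[φ9→S] = [15, 7, 12]
r3 m[φ9→E] = [6, 7, 6]
r3 m[φ10→B] = [8, 10, 6]
r3 m[φ10→K] = [7, 6, 8]
r3 m[φ11→S] = [12, 14, 7]
r3 m[φ11→E] = [6, 6, 9]
r3 m[H→φ0] = [0, 6, 1]
r3 m[H→φ8] = [6, 2, 0]
r3 m[B→φ1] = [7, 7, 3]
r3 m[B→φ2] = [6, 11, 5]
r3 m[B→φ10] = [3, 6, 4]
r3 m[G→φ0] = [9, 13, 8]
r3 m[G→φ1] = [16, 10, 8]
r3 m[G→φ5] = [13, 9, 10]
r3 m[G→φ7] = [13, 13, 7]
r3 m[G→φ8] = [17, 7, 7]
r3 m[R→φ6] = [0, 0, 0]
r3 m[A→φ3] = [5, 3, 10]
r3 m[A→φ4] = [3, 4, 10]
r3 m[A→φ7] = [8, 1, 10]
r3 m[S→φ5] = [5, 6, 4]
r3 m[S→φ9] = [6, 6, 2]
r3 m[S→φ11] = [1, 0, 6]
r3 m[E→φ4] = [2, 14, 10]
r3 m[E→φ6] = [5, 11, 12]
r3 m[E→φ9] = [7, 9, 15]
r3 m[E→φ11] = [7, 8, 8]
r3 m[K→φ2] = [6, 5, 6]
r3 m[K→φ3] = [4, 3, 7]
r3 m[K→φ10] = [4, 4, 3]
r4 m[φ0→H] = [16, 11, 10]
r4 m[φ0→G] = [8, 1, 3]
r4 m[φ1→B] = [10, 13, 11]
r4 m[φ1→G] = [6, 7, 6]
r4 m[φ2→B] = [8, 6, 7]
r4 m[φ2→K] = [6, 12, 8]
r4 m[φ3→A] = [7, 6, 11]
r4 m[φ3→K] = [7, 6, 4]
r4 m[φ4→A] = [7, 11, 9]
r4 m[φ4→E] = [8, 4, 9]
r4 m[φ5→G] = [10, 9, 6]
r4 m[φ5→S] = [11, 10, 12]
r4 m[φ6→R] = [11, 7, 14]
r4 m[φ6→E] = [2, 3, 3]
r4 m[φ7→G] = [5, 8, 4]
r4 m[φ7→A] = [12, 10, 16]
r4 m[φ8→H] = [10, 13, 13]
r4 m[φ8→G] = [1, 6, 8]
r4 m[φ9→S] = [15, 7, 12]
r4 m[φ9→E] = [6, 7, 6]
r4 m[φ10→B] = [8, 10, 6]
r4 m[φ10→K] = [7, 6, 8]
r4 m[φ11→S] = [12, 14, 7]
r4 m[φ11→E] = [6, 6, 9]
r4 m[H→φ0] = [10, 13, 13]
r4 m[H→φ8] = [16, 11, 10]
r4 m[B→φ1] = [16, 16, 13]
r4 m[B→φ2] = [18, 23, 17]
r4 m[B→φ10] = [18, 19, 18]
r4 m[G→φ0] = [22, 30, 24]
r4 m[G→φ1] = [24, 24, 21]
r4 m[G→φ5] = [20, 22, 21]
r4 m[G→φ7] = [25, 23, 23]
r4 m[G→φ8] = [29, 25, 19]
r4 m[R→φ6] = [0, 0, 0]
r4 m[A→φ3] = [19, 21, 25]
r4 m[A→φ4] = [19, 16, 27]
r4 m[A→φ7] = [14, 17, 20]
r4 m[S→φ5] = [27, 21, 19]
r4 m[S→φ9] = [23, 24, 19]
r4 m[S→φ11] = [26, 17, 24]
r4 m[E→φ4] = [14, 16, 18]
r4 m[E→φ6] = [20, 17, 24]
r4 m[E→φ9] = [16, 13, 21]
r4 m[E→φ11] = [16, 14, 18]
r4 m[K→φ2] = [14, 12, 12]
r4 m[K→φ3] = [13, 18, 16]
r4 m[K→φ10] = [13, 18, 12]

message @ round 4 = [15, 7, 12]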